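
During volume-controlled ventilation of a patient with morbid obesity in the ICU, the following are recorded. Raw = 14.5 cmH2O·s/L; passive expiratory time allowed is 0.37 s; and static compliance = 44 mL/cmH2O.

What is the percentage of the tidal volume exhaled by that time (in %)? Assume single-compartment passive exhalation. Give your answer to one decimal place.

44.0

τ = R × C = 14.5 × 44 mL/cmH2O = 14.5 × 0.044 L/cmH2O = 0.638 s.
Passive exhalation: V(t)/V₀ = e^(−t/τ) = e^(−0.37/0.638) = 0.5599.
Fraction exhaled = 1 − 0.5599 = 0.4401 → 44.01%.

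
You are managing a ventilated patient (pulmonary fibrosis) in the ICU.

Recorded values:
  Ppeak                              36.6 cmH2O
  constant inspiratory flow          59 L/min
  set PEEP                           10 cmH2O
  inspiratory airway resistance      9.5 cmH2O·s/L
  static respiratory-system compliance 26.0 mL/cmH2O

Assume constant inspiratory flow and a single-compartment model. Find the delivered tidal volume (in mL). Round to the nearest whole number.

Flow: 59 L/min ÷ 60 = 0.9833 L/s.
Equation of motion (constant flow): PIP = Vt/C + R·V̇ + PEEP.
Vt/C = PIP − R·V̇ − PEEP = 36.6 − 9.341 − 10 = 17.259 cmH2O.
Vt = C × 17.259 = 26.0 × 17.259 = 448.73 mL.

449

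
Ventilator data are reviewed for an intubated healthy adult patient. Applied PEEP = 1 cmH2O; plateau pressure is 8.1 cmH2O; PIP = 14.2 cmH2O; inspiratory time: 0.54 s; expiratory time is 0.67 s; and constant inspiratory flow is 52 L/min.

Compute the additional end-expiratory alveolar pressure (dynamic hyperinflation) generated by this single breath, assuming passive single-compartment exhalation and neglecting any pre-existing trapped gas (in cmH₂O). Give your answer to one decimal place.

1.7

Flow: 52 L/min ÷ 60 = 0.8667 L/s.
Vt = flow × Ti = 0.8667 L/s × 0.54 s × 1000 mL/L = 468.02 mL.
R = (PIP − Pplat)/V̇ = (14.2 − 8.1) / 0.8667 = 6.1/0.8667 = 7.038 cmH2O·s/L.
C = Vt/(Pplat − PEEP) = 468.02 / (8.1 − 1) = 468.02/7.1 = 65.918 mL/cmH2O.
τ = R × C = 7.038 × 0.06592 L/cmH2O = 0.4639 s.
Fraction remaining = e^(−Te/τ) = e^(−0.67/0.4639) = 0.2359; trapped volume = 468.02 × 0.2359 = 110.41 mL.
Additional alveolar pressure from trapping ≈ V_trapped / C = 110.41 / 65.918 = 1.675 cmH2O.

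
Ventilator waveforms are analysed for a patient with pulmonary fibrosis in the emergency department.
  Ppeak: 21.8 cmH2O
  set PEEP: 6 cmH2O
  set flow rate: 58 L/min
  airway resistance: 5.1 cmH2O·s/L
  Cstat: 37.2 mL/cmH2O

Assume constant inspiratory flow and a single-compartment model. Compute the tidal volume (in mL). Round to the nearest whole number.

Flow: 58 L/min ÷ 60 = 0.9667 L/s.
Equation of motion (constant flow): PIP = Vt/C + R·V̇ + PEEP.
Vt/C = PIP − R·V̇ − PEEP = 21.8 − 4.93 − 6 = 10.87 cmH2O.
Vt = C × 10.87 = 37.2 × 10.87 = 404.36 mL.

404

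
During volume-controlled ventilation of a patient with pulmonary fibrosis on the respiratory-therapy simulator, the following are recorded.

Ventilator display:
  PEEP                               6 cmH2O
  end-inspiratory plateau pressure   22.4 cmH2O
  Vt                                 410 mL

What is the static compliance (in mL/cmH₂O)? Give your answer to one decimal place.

Cstat = Vt / (Pplat − PEEP) = 410 / (22.4 − 6) = 410 / 16.4 = 25.0 mL/cmH2O.

25.0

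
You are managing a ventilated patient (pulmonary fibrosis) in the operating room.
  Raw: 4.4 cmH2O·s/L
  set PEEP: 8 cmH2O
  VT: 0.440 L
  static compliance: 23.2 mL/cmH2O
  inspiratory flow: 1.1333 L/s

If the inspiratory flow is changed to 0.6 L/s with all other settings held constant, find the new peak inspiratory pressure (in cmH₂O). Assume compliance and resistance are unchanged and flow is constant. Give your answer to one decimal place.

29.6

PIP = Vt/C + R·V̇ + PEEP (constant-flow equation of motion).
Only the resistive term changes: ΔPIP = R × ΔV̇ = 4.4 × (0.6 − 1.1333) = 4.4 × -0.5333 = -2.347 cmH2O.
Original PIP = 440/23.2 + 4.4×1.1333 + 8 = 31.952 cmH2O; new PIP = 31.952 + (-2.347) = 29.605 cmH2O.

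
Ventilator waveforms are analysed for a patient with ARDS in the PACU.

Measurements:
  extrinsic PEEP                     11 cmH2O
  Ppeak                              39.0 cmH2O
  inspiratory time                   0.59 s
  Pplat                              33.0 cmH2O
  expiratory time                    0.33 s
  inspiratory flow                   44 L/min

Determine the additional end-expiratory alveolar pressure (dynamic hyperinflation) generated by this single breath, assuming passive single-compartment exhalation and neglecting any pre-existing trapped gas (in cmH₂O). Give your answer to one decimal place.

Flow: 44 L/min ÷ 60 = 0.7333 L/s.
Vt = flow × Ti = 0.7333 L/s × 0.59 s × 1000 mL/L = 432.65 mL.
R = (PIP − Pplat)/V̇ = (39.0 − 33.0) / 0.7333 = 6.0/0.7333 = 8.182 cmH2O·s/L.
C = Vt/(Pplat − PEEP) = 432.65 / (33.0 − 11) = 432.65/22.0 = 19.666 mL/cmH2O.
τ = R × C = 8.182 × 0.01967 L/cmH2O = 0.1609 s.
Fraction remaining = e^(−Te/τ) = e^(−0.33/0.1609) = 0.1286; trapped volume = 432.65 × 0.1286 = 55.639 mL.
Additional alveolar pressure from trapping ≈ V_trapped / C = 55.639 / 19.666 = 2.829 cmH2O.

2.8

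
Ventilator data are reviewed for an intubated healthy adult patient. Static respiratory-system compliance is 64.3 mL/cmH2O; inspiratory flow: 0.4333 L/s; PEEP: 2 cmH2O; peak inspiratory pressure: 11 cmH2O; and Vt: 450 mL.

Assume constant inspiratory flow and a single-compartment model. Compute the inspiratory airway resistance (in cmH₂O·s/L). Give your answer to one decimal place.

4.6

Equation of motion (constant flow): PIP = Vt/C + R·V̇ + PEEP.
R·V̇ = PIP − Vt/C − PEEP = 11 − 450/64.3 − 2 = 11 − 6.998 − 2 = 2.002 cmH2O.
R = 2.002 / 0.4333 = 4.62 cmH2O·s/L.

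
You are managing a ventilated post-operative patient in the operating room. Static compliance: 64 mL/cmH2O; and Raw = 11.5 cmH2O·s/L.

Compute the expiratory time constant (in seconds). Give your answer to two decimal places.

0.74

τ = R × C = 11.5 × 64 mL/cmH2O = 11.5 × 0.064 L/cmH2O = 0.736 s.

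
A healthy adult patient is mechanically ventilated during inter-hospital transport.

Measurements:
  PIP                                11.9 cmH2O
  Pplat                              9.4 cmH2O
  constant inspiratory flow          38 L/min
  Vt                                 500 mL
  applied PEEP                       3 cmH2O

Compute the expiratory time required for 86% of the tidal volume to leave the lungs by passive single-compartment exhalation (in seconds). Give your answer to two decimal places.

0.61

Flow: 38 L/min ÷ 60 = 0.6333 L/s.
R = (PIP − Pplat)/V̇ = (11.9 − 9.4) / 0.6333 = 2.5/0.6333 = 3.948 cmH2O·s/L.
C = Vt/(Pplat − PEEP) = 500.0 / (9.4 − 3) = 500.0/6.4 = 78.125 mL/cmH2O.
τ = R × C = 3.948 × 0.07813 L/cmH2O = 0.3085 s.
t = −τ·ln(1 − 0.86) = −0.3085·ln(0.14) = 0.6065 s.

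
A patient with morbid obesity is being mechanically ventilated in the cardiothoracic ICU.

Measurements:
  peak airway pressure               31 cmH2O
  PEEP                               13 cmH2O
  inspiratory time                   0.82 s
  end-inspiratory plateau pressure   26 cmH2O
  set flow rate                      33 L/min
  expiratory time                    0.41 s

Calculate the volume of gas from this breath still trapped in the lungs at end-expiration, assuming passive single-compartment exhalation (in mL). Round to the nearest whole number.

123

Flow: 33 L/min ÷ 60 = 0.55 L/s.
Vt = flow × Ti = 0.55 L/s × 0.82 s × 1000 mL/L = 451.0 mL.
R = (PIP − Pplat)/V̇ = (31 − 26) / 0.55 = 5.0/0.55 = 9.091 cmH2O·s/L.
C = Vt/(Pplat − PEEP) = 451.0 / (26 − 13) = 451.0/13.0 = 34.692 mL/cmH2O.
τ = R × C = 9.091 × 0.03469 L/cmH2O = 0.3154 s.
Fraction remaining = e^(−Te/τ) = e^(−0.41/0.3154) = 0.2725.
Trapped volume = 451.0 × 0.2725 = 122.9 mL.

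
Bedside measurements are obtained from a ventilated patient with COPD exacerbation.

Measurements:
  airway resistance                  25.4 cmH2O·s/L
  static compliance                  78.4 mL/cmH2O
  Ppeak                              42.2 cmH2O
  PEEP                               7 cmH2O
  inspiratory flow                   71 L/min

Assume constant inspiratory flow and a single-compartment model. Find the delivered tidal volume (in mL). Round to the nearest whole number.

Flow: 71 L/min ÷ 60 = 1.1833 L/s.
Equation of motion (constant flow): PIP = Vt/C + R·V̇ + PEEP.
Vt/C = PIP − R·V̇ − PEEP = 42.2 − 30.056 − 7 = 5.144 cmH2O.
Vt = C × 5.144 = 78.4 × 5.144 = 403.29 mL.

403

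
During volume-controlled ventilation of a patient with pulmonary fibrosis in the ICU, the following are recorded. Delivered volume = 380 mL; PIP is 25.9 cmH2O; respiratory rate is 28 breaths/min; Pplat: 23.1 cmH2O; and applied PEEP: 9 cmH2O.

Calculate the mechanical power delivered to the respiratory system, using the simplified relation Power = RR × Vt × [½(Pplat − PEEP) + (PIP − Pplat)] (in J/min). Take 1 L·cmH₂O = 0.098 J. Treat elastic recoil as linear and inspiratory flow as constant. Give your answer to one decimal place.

Per-breath work = Vt × [½(Pplat−PEEP) + (PIP−Pplat)] = 0.380 × [0.5×14.1 + 2.8] = 0.380 × 9.85 = 3.743 L·cmH2O.
Power = 28 × 3.743 = 104.8 L·cmH2O/min.
× 0.098 J/(L·cmH2O) → 10.27 J/min.

10.3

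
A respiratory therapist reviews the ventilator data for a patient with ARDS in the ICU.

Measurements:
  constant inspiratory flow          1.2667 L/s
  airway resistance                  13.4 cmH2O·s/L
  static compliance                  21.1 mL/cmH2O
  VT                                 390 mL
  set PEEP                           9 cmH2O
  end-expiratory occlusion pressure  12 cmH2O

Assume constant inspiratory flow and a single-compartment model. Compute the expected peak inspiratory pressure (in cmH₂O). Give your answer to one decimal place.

Total PEEP = 12 cmH2O (set 9 + intrinsic 3); this is the baseline alveolar pressure.
Equation of motion (constant flow): PIP = Vt/C + R·V̇ + PEEP.
PIP = 390/21.1 + 13.4×1.2667 + 12 = 18.483 + 16.974 + 12 = 47.457 cmH2O.

47.5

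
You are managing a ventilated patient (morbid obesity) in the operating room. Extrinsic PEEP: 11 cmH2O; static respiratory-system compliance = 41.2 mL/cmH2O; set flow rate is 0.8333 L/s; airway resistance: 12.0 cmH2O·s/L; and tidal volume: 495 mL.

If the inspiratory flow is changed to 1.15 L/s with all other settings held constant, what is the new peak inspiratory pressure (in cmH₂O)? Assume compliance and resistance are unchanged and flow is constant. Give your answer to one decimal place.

PIP = Vt/C + R·V̇ + PEEP (constant-flow equation of motion).
Only the resistive term changes: ΔPIP = R × ΔV̇ = 12.0 × (1.15 − 0.8333) = 12.0 × 0.3167 = 3.8 cmH2O.
Original PIP = 495/41.2 + 12.0×0.8333 + 11 = 33.014 cmH2O; new PIP = 33.014 + (3.8) = 36.814 cmH2O.

36.8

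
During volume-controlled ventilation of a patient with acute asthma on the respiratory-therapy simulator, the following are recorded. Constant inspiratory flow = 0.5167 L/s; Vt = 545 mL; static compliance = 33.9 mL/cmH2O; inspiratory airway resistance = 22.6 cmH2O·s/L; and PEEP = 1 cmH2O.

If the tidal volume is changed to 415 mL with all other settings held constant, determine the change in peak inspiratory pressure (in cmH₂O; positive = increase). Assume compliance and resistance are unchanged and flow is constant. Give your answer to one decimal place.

PIP = Vt/C + R·V̇ + PEEP (constant-flow equation of motion).
Only the elastic term changes: ΔPIP = ΔVt / C = (415 − 545) / 33.9 = -3.835 cmH2O.

-3.8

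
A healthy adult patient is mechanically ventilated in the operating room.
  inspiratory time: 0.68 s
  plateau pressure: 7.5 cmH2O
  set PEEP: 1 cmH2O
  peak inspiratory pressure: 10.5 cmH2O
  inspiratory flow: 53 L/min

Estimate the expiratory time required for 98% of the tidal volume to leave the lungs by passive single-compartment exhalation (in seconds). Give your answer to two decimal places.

Flow: 53 L/min ÷ 60 = 0.8833 L/s.
Vt = flow × Ti = 0.8833 L/s × 0.68 s × 1000 mL/L = 600.64 mL.
R = (PIP − Pplat)/V̇ = (10.5 − 7.5) / 0.8833 = 3.0/0.8833 = 3.396 cmH2O·s/L.
C = Vt/(Pplat − PEEP) = 600.64 / (7.5 − 1) = 600.64/6.5 = 92.406 mL/cmH2O.
τ = R × C = 3.396 × 0.09241 L/cmH2O = 0.3138 s.
t = −τ·ln(1 − 0.98) = −0.3138·ln(0.02) = 1.228 s.

1.23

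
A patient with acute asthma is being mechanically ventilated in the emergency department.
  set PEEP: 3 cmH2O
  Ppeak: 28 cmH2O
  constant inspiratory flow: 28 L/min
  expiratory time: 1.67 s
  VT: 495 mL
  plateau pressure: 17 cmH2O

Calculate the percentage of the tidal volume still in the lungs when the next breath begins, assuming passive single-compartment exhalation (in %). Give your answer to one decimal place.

Flow: 28 L/min ÷ 60 = 0.4667 L/s.
R = (PIP − Pplat)/V̇ = (28 − 17) / 0.4667 = 11.0/0.4667 = 23.57 cmH2O·s/L.
C = Vt/(Pplat − PEEP) = 495.0 / (17 − 3) = 495.0/14.0 = 35.357 mL/cmH2O.
τ = R × C = 23.57 × 0.03536 L/cmH2O = 0.8334 s.
Fraction remaining at end-expiration = e^(−Te/τ) = e^(−1.67/0.8334) = 0.1348 → 13.48%.

13.5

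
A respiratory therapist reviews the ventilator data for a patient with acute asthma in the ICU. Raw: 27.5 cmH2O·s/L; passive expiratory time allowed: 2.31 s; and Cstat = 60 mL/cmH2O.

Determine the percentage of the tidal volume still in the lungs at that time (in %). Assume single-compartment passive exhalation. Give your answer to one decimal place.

τ = R × C = 27.5 × 60 mL/cmH2O = 27.5 × 0.060 L/cmH2O = 1.65 s.
Passive exhalation: V(t)/V₀ = e^(−t/τ) = e^(−2.31/1.65) = 0.2466.
Fraction remaining = 0.2466 → 24.66%.

24.7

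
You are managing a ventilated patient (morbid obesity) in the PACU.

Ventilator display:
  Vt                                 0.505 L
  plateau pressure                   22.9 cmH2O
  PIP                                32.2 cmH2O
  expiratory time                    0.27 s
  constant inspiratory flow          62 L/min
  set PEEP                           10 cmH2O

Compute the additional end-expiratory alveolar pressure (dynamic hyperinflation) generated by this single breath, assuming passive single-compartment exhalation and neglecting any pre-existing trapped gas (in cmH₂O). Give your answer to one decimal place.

Flow: 62 L/min ÷ 60 = 1.0333 L/s.
R = (PIP − Pplat)/V̇ = (32.2 − 22.9) / 1.0333 = 9.3/1.0333 = 9.0 cmH2O·s/L.
C = Vt/(Pplat − PEEP) = 505.0 / (22.9 − 10) = 505.0/12.9 = 39.147 mL/cmH2O.
τ = R × C = 9.0 × 0.03915 L/cmH2O = 0.3524 s.
Fraction remaining = e^(−Te/τ) = e^(−0.27/0.3524) = 0.4648; trapped volume = 505.0 × 0.4648 = 234.72 mL.
Additional alveolar pressure from trapping ≈ V_trapped / C = 234.72 / 39.147 = 5.996 cmH2O.

6.0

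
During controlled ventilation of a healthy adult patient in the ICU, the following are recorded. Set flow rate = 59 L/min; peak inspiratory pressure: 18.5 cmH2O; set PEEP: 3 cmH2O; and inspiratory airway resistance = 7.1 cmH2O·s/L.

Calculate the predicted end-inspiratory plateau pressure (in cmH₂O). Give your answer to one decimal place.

11.5

Flow: 59 L/min ÷ 60 = 0.9833 L/s.
Pplat = PIP − Raw × flow = 18.5 − 7.1 × 0.9833 = 18.5 − 6.981 = 11.519 cmH2O.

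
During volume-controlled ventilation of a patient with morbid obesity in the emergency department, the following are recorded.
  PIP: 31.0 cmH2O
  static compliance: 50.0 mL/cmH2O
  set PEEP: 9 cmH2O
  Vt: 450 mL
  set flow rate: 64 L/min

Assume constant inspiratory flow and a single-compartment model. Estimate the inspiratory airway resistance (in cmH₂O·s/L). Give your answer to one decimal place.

Flow: 64 L/min ÷ 60 = 1.0667 L/s.
Equation of motion (constant flow): PIP = Vt/C + R·V̇ + PEEP.
R·V̇ = PIP − Vt/C − PEEP = 31.0 − 450/50.0 − 9 = 31.0 − 9.0 − 9 = 13.0 cmH2O.
R = 13.0 / 1.0667 = 12.187 cmH2O·s/L.

12.2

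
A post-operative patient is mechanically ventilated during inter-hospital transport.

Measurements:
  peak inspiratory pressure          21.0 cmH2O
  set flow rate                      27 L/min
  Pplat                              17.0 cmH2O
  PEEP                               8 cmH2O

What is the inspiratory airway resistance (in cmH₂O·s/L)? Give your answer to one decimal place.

Flow: 27 L/min ÷ 60 = 0.45 L/s.
Raw = (PIP − Pplat) / flow = (21.0 − 17.0) / 0.45 = 4.0 / 0.45 = 8.889 cmH2O·s/L.

8.9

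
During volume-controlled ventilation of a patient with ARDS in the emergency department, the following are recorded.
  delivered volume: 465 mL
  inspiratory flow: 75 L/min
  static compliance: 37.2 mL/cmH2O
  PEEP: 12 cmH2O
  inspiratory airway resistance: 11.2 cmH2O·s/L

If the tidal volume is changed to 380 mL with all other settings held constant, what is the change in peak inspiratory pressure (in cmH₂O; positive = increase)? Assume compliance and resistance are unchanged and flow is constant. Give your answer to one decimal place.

-2.3

PIP = Vt/C + R·V̇ + PEEP (constant-flow equation of motion).
Only the elastic term changes: ΔPIP = ΔVt / C = (380 − 465) / 37.2 = -2.285 cmH2O.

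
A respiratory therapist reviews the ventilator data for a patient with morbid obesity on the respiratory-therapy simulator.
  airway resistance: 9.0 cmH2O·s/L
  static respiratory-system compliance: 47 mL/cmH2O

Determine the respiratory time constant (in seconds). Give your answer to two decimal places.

τ = R × C = 9.0 × 47 mL/cmH2O = 9.0 × 0.047 L/cmH2O = 0.423 s.

0.42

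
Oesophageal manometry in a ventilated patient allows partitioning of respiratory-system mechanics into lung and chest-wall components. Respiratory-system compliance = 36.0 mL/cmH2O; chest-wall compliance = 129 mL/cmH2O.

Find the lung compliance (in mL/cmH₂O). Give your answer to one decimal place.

1/CL = 1/Crs − 1/Ccw.
1/CL = 1/36.0 − 1/129 = 0.02003.
CL = 49.925 mL/cmH2O.

49.9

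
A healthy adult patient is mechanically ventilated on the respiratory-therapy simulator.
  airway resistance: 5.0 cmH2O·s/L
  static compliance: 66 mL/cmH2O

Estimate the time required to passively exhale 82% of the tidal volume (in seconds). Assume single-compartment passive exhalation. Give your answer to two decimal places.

τ = R × C = 5.0 × 66 mL/cmH2O = 5.0 × 0.066 L/cmH2O = 0.33 s.
Exhaled fraction f = 1 − e^(−t/τ) → t = −τ·ln(1 − f) = −0.33·ln(0.18) = 0.5659 s.

0.57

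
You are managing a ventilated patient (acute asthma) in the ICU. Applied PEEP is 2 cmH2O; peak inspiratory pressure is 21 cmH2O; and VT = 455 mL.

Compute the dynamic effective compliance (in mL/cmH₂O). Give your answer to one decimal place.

23.9

Dynamic compliance = Vt / (PIP − PEEP) = 455 / (21 − 2) = 455 / 19.0 = 23.947 mL/cmH2O.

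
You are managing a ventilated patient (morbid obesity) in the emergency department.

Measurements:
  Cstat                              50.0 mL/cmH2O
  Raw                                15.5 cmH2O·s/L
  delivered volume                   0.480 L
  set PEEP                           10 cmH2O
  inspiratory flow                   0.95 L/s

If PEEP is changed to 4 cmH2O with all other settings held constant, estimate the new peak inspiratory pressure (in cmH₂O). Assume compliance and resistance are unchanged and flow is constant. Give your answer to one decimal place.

28.3

PIP = Vt/C + R·V̇ + PEEP (constant-flow equation of motion).
Only the baseline term changes: ΔPIP = ΔPEEP = 4 − 10 = -6.0 cmH2O.
Original PIP = 480/50.0 + 15.5×0.95 + 10 = 34.325 cmH2O; new PIP = 34.325 + (-6.0) = 28.325 cmH2O.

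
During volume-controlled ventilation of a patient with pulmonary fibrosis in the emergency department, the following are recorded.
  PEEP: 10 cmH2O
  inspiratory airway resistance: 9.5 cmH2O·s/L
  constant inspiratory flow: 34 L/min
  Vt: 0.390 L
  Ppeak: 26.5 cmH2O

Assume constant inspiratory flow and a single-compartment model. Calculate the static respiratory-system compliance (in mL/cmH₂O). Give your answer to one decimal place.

Flow: 34 L/min ÷ 60 = 0.5667 L/s.
Equation of motion (constant flow): PIP = Vt/C + R·V̇ + PEEP.
Vt/C = PIP − R·V̇ − PEEP = 26.5 − 9.5×0.5667 − 10 = 26.5 − 5.384 − 10 = 11.116 cmH2O.
C = Vt / 11.116 = 390 / 11.116 = 35.085 mL/cmH2O.

35.1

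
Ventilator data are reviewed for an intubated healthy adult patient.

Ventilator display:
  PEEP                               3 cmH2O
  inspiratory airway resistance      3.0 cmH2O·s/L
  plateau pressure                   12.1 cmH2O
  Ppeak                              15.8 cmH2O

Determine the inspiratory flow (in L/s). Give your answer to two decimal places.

1.23

flow = (PIP − Pplat) / Raw = 3.7 / 3.0 = 1.233 L/s.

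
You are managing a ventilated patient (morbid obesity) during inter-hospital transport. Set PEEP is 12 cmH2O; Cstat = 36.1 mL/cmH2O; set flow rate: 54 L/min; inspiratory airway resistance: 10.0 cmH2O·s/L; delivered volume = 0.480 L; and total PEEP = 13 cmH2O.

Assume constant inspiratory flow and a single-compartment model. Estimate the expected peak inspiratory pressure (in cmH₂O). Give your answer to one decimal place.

35.3

Flow: 54 L/min ÷ 60 = 0.9 L/s.
Total PEEP = 13 cmH2O (set 12 + intrinsic 1); this is the baseline alveolar pressure.
Equation of motion (constant flow): PIP = Vt/C + R·V̇ + PEEP.
PIP = 480/36.1 + 10.0×0.9 + 13 = 13.296 + 9.0 + 13 = 35.296 cmH2O.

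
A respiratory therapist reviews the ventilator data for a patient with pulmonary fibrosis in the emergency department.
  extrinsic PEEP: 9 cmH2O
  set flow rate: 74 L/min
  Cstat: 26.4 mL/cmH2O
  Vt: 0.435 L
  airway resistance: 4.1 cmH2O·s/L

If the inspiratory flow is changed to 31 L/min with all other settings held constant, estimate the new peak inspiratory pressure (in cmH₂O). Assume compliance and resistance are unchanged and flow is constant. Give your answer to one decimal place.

27.6

Flow: 74 L/min ÷ 60 = 1.2333 L/s.
New flow: 31 L/min ÷ 60 = 0.5167 L/s.
PIP = Vt/C + R·V̇ + PEEP (constant-flow equation of motion).
Only the resistive term changes: ΔPIP = R × ΔV̇ = 4.1 × (0.5167 − 1.2333) = 4.1 × -0.7166 = -2.938 cmH2O.
Original PIP = 435/26.4 + 4.1×1.2333 + 9 = 30.534 cmH2O; new PIP = 30.534 + (-2.938) = 27.596 cmH2O.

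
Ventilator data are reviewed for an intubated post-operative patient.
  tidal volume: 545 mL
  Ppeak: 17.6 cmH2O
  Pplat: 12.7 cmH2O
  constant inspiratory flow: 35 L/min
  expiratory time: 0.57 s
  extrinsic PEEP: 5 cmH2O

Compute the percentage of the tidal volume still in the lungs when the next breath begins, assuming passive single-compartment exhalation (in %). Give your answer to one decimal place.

38.3

Flow: 35 L/min ÷ 60 = 0.5833 L/s.
R = (PIP − Pplat)/V̇ = (17.6 − 12.7) / 0.5833 = 4.9/0.5833 = 8.4 cmH2O·s/L.
C = Vt/(Pplat − PEEP) = 545.0 / (12.7 − 5) = 545.0/7.7 = 70.779 mL/cmH2O.
τ = R × C = 8.4 × 0.07078 L/cmH2O = 0.5946 s.
Fraction remaining at end-expiration = e^(−Te/τ) = e^(−0.57/0.5946) = 0.3834 → 38.34%.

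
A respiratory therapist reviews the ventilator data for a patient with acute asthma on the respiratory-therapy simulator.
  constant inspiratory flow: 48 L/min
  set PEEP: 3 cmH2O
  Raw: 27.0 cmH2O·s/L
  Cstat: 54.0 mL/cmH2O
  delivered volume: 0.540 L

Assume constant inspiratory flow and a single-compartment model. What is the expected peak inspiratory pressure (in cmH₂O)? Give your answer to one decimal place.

Flow: 48 L/min ÷ 60 = 0.8 L/s.
Equation of motion (constant flow): PIP = Vt/C + R·V̇ + PEEP.
PIP = 540/54.0 + 27.0×0.8 + 3 = 10.0 + 21.6 + 3 = 34.6 cmH2O.

34.6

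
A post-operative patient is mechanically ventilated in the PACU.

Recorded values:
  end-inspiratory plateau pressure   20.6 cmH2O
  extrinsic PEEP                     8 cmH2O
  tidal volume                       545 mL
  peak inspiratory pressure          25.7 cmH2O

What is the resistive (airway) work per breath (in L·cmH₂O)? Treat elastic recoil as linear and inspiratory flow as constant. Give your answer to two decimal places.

With constant inspiratory flow the resistive pressure is constant at PIP − Pplat = 25.7 − 20.6 = 5.1 cmH2O, so resistive work = 5.1 × 0.545 = 2.78 L·cmH2O.

2.78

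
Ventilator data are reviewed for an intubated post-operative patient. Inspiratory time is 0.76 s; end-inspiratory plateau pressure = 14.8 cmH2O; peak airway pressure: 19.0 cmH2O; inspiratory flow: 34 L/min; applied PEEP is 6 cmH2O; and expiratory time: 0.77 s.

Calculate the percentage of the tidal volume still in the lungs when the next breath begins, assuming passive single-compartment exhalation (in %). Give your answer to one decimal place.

Flow: 34 L/min ÷ 60 = 0.5667 L/s.
Vt = flow × Ti = 0.5667 L/s × 0.76 s × 1000 mL/L = 430.69 mL.
R = (PIP − Pplat)/V̇ = (19.0 − 14.8) / 0.5667 = 4.2/0.5667 = 7.411 cmH2O·s/L.
C = Vt/(Pplat − PEEP) = 430.69 / (14.8 − 6) = 430.69/8.8 = 48.942 mL/cmH2O.
τ = R × C = 7.411 × 0.04894 L/cmH2O = 0.3627 s.
Fraction remaining at end-expiration = e^(−Te/τ) = e^(−0.77/0.3627) = 0.1197 → 11.97%.

12.0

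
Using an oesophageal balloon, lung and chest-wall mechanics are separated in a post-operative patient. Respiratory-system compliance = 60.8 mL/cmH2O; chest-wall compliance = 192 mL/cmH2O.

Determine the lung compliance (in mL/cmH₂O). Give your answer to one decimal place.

89.0

1/CL = 1/Crs − 1/Ccw.
1/CL = 1/60.8 − 1/192 = 0.01124.
CL = 88.968 mL/cmH2O.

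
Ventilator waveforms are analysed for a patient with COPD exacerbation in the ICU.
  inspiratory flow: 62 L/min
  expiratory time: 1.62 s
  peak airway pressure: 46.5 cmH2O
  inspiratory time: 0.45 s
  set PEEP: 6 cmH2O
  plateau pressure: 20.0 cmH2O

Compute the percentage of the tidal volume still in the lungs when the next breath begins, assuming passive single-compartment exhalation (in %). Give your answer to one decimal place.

14.9

Flow: 62 L/min ÷ 60 = 1.0333 L/s.
Vt = flow × Ti = 1.0333 L/s × 0.45 s × 1000 mL/L = 464.99 mL.
R = (PIP − Pplat)/V̇ = (46.5 − 20.0) / 1.0333 = 26.5/1.0333 = 25.646 cmH2O·s/L.
C = Vt/(Pplat − PEEP) = 464.99 / (20.0 − 6) = 464.99/14.0 = 33.214 mL/cmH2O.
τ = R × C = 25.646 × 0.03321 L/cmH2O = 0.8517 s.
Fraction remaining at end-expiration = e^(−Te/τ) = e^(−1.62/0.8517) = 0.1493 → 14.93%.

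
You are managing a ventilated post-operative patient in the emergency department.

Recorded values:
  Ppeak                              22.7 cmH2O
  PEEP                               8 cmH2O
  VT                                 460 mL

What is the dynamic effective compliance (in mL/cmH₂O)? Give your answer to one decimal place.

Dynamic compliance = Vt / (PIP − PEEP) = 460 / (22.7 − 8) = 460 / 14.7 = 31.293 mL/cmH2O.

31.3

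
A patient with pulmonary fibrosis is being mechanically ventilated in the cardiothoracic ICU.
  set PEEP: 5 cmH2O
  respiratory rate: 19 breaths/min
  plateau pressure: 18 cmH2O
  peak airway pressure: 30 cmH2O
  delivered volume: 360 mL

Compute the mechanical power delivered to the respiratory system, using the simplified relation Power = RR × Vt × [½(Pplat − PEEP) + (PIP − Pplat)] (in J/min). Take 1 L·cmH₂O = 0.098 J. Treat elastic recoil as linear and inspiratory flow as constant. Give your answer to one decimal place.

Per-breath work = Vt × [½(Pplat−PEEP) + (PIP−Pplat)] = 0.360 × [0.5×13.0 + 12.0] = 0.360 × 18.5 = 6.66 L·cmH2O.
Power = 19 × 6.66 = 126.54 L·cmH2O/min.
× 0.098 J/(L·cmH2O) → 12.401 J/min.

12.4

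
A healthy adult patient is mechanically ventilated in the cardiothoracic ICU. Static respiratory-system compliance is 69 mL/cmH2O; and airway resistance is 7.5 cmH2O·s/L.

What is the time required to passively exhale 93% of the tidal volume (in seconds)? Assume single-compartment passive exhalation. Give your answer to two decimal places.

1.38

τ = R × C = 7.5 × 69 mL/cmH2O = 7.5 × 0.069 L/cmH2O = 0.5175 s.
Exhaled fraction f = 1 − e^(−t/τ) → t = −τ·ln(1 − f) = −0.5175·ln(0.07) = 1.376 s.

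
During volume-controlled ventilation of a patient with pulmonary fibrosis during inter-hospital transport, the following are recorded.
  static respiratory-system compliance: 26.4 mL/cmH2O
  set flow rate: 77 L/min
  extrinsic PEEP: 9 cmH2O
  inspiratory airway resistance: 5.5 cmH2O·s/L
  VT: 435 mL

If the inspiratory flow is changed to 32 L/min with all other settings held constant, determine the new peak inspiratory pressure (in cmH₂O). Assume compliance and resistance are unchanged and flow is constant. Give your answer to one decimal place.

Flow: 77 L/min ÷ 60 = 1.2833 L/s.
New flow: 32 L/min ÷ 60 = 0.5333 L/s.
PIP = Vt/C + R·V̇ + PEEP (constant-flow equation of motion).
Only the resistive term changes: ΔPIP = R × ΔV̇ = 5.5 × (0.5333 − 1.2833) = 5.5 × -0.75 = -4.125 cmH2O.
Original PIP = 435/26.4 + 5.5×1.2833 + 9 = 32.535 cmH2O; new PIP = 32.535 + (-4.125) = 28.41 cmH2O.

28.4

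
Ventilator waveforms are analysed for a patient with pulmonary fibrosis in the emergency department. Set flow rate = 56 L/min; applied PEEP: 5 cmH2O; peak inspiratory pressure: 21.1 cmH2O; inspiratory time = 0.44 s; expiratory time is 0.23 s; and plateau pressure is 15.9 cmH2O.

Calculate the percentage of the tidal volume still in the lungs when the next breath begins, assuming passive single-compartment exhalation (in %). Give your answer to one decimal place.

33.4

Flow: 56 L/min ÷ 60 = 0.9333 L/s.
Vt = flow × Ti = 0.9333 L/s × 0.44 s × 1000 mL/L = 410.65 mL.
R = (PIP − Pplat)/V̇ = (21.1 − 15.9) / 0.9333 = 5.2/0.9333 = 5.572 cmH2O·s/L.
C = Vt/(Pplat − PEEP) = 410.65 / (15.9 − 5) = 410.65/10.9 = 37.674 mL/cmH2O.
τ = R × C = 5.572 × 0.03767 L/cmH2O = 0.2099 s.
Fraction remaining at end-expiration = e^(−Te/τ) = e^(−0.23/0.2099) = 0.3343 → 33.43%.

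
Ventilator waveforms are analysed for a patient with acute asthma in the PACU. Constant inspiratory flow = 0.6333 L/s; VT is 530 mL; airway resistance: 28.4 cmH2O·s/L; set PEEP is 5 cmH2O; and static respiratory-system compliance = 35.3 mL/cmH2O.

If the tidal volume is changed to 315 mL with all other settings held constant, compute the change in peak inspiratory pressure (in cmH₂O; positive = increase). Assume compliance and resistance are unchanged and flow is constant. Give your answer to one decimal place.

PIP = Vt/C + R·V̇ + PEEP (constant-flow equation of motion).
Only the elastic term changes: ΔPIP = ΔVt / C = (315 − 530) / 35.3 = -6.091 cmH2O.

-6.1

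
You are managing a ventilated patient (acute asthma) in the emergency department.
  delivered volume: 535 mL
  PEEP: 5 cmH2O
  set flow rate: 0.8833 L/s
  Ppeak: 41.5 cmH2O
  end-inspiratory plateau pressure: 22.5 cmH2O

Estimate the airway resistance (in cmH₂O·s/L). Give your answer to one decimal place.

21.5

Raw = (PIP − Pplat) / flow = (41.5 − 22.5) / 0.8833 = 19.0 / 0.8833 = 21.51 cmH2O·s/L.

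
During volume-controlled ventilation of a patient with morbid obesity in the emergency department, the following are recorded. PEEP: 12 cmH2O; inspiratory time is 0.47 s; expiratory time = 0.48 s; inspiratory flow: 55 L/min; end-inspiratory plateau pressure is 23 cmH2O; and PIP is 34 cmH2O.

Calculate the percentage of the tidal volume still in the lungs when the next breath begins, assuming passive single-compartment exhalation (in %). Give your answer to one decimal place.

Flow: 55 L/min ÷ 60 = 0.9167 L/s.
Vt = flow × Ti = 0.9167 L/s × 0.47 s × 1000 mL/L = 430.85 mL.
R = (PIP − Pplat)/V̇ = (34 − 23) / 0.9167 = 11.0/0.9167 = 12.0 cmH2O·s/L.
C = Vt/(Pplat − PEEP) = 430.85 / (23 − 12) = 430.85/11.0 = 39.168 mL/cmH2O.
τ = R × C = 12.0 × 0.03917 L/cmH2O = 0.47 s.
Fraction remaining at end-expiration = e^(−Te/τ) = e^(−0.48/0.47) = 0.3601 → 36.01%.

36.0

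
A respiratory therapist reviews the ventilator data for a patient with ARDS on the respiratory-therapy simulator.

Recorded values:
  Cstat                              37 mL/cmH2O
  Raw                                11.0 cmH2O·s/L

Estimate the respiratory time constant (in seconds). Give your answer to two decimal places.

τ = R × C = 11.0 × 37 mL/cmH2O = 11.0 × 0.037 L/cmH2O = 0.407 s.

0.41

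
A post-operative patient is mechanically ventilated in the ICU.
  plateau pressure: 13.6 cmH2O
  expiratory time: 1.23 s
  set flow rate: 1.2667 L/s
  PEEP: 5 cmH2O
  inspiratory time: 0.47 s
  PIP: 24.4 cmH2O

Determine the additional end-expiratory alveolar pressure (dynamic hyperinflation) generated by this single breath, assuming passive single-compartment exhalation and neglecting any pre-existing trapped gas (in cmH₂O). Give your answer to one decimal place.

Vt = flow × Ti = 1.2667 L/s × 0.47 s × 1000 mL/L = 595.35 mL.
R = (PIP − Pplat)/V̇ = (24.4 − 13.6) / 1.2667 = 10.8/1.2667 = 8.526 cmH2O·s/L.
C = Vt/(Pplat − PEEP) = 595.35 / (13.6 − 5) = 595.35/8.6 = 69.227 mL/cmH2O.
τ = R × C = 8.526 × 0.06923 L/cmH2O = 0.5903 s.
Fraction remaining = e^(−Te/τ) = e^(−1.23/0.5903) = 0.1245; trapped volume = 595.35 × 0.1245 = 74.121 mL.
Additional alveolar pressure from trapping ≈ V_trapped / C = 74.121 / 69.227 = 1.071 cmH2O.

1.1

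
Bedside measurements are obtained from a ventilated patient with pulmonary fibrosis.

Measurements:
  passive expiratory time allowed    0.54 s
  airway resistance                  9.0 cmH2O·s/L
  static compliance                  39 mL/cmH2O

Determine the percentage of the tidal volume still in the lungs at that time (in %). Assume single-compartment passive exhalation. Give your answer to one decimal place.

21.5

τ = R × C = 9.0 × 39 mL/cmH2O = 9.0 × 0.039 L/cmH2O = 0.351 s.
Passive exhalation: V(t)/V₀ = e^(−t/τ) = e^(−0.54/0.351) = 0.2147.
Fraction remaining = 0.2147 → 21.47%.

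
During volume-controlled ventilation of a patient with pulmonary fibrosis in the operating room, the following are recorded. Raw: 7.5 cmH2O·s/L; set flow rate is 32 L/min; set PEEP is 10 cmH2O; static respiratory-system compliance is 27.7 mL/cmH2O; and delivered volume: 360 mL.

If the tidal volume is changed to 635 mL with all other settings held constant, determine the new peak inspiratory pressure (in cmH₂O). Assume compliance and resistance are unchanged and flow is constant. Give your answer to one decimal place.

Flow: 32 L/min ÷ 60 = 0.5333 L/s.
PIP = Vt/C + R·V̇ + PEEP (constant-flow equation of motion).
Only the elastic term changes: ΔPIP = ΔVt / C = (635 − 360) / 27.7 = 9.928 cmH2O.
Original PIP = 360/27.7 + 7.5×0.5333 + 10 = 26.996 cmH2O; new PIP = 26.996 + (9.928) = 36.924 cmH2O.

36.9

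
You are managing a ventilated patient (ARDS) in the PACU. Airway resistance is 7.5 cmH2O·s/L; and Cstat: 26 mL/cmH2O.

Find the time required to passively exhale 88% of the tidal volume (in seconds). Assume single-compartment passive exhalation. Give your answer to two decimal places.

0.41

τ = R × C = 7.5 × 26 mL/cmH2O = 7.5 × 0.026 L/cmH2O = 0.195 s.
Exhaled fraction f = 1 − e^(−t/τ) → t = −τ·ln(1 − f) = −0.195·ln(0.12) = 0.4135 s.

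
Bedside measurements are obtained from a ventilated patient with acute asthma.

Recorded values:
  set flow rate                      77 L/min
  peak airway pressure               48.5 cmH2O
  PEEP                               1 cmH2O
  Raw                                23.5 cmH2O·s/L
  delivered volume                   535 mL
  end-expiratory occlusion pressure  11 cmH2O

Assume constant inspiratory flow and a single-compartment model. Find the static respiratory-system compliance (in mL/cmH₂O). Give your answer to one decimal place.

Flow: 77 L/min ÷ 60 = 1.2833 L/s.
Total PEEP = 11 cmH2O (set 1 + intrinsic 10); this is the baseline alveolar pressure.
Equation of motion (constant flow): PIP = Vt/C + R·V̇ + PEEP.
Vt/C = PIP − R·V̇ − PEEP = 48.5 − 23.5×1.2833 − 11 = 48.5 − 30.158 − 11 = 7.342 cmH2O.
C = Vt / 7.342 = 535 / 7.342 = 72.868 mL/cmH2O.

72.9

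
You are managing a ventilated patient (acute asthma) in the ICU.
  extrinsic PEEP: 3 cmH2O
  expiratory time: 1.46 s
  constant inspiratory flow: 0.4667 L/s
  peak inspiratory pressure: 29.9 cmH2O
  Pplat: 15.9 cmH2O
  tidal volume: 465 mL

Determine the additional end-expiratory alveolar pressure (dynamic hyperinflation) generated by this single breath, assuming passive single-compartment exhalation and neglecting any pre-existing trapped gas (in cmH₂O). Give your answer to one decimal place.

3.3

R = (PIP − Pplat)/V̇ = (29.9 − 15.9) / 0.4667 = 14.0/0.4667 = 29.998 cmH2O·s/L.
C = Vt/(Pplat − PEEP) = 465.0 / (15.9 − 3) = 465.0/12.9 = 36.047 mL/cmH2O.
τ = R × C = 29.998 × 0.03605 L/cmH2O = 1.081 s.
Fraction remaining = e^(−Te/τ) = e^(−1.46/1.081) = 0.2591; trapped volume = 465.0 × 0.2591 = 120.48 mL.
Additional alveolar pressure from trapping ≈ V_trapped / C = 120.48 / 36.047 = 3.342 cmH2O.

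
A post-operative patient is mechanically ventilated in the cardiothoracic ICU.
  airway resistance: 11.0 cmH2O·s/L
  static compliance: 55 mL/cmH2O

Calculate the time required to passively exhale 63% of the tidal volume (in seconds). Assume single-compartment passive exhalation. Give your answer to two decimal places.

0.60

τ = R × C = 11.0 × 55 mL/cmH2O = 11.0 × 0.055 L/cmH2O = 0.605 s.
Exhaled fraction f = 1 − e^(−t/τ) → t = −τ·ln(1 − f) = −0.605·ln(0.37) = 0.6015 s.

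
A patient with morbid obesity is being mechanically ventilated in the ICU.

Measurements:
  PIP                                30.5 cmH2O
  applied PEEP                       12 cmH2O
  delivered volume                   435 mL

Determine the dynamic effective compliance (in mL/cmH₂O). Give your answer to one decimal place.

23.5

Dynamic compliance = Vt / (PIP − PEEP) = 435 / (30.5 − 12) = 435 / 18.5 = 23.514 mL/cmH2O.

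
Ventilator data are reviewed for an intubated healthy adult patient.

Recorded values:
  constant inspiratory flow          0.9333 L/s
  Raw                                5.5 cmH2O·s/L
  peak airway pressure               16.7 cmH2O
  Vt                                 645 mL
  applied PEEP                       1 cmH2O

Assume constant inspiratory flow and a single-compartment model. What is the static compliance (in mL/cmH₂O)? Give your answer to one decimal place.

61.0

Equation of motion (constant flow): PIP = Vt/C + R·V̇ + PEEP.
Vt/C = PIP − R·V̇ − PEEP = 16.7 − 5.5×0.9333 − 1 = 16.7 − 5.133 − 1 = 10.567 cmH2O.
C = Vt / 10.567 = 645 / 10.567 = 61.039 mL/cmH2O.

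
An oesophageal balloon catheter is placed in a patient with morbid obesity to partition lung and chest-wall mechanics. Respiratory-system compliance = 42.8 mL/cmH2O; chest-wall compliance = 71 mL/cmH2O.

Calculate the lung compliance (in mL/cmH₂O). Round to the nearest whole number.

1/CL = 1/Crs − 1/Ccw.
1/CL = 1/42.8 − 1/71 = 0.00928.
CL = 107.76 mL/cmH2O.

108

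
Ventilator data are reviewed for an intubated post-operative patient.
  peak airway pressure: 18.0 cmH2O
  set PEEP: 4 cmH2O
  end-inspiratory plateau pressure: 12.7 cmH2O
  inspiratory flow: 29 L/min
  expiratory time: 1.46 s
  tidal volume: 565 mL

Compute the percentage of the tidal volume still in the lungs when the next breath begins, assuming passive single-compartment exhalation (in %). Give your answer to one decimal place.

Flow: 29 L/min ÷ 60 = 0.4833 L/s.
R = (PIP − Pplat)/V̇ = (18.0 − 12.7) / 0.4833 = 5.3/0.4833 = 10.966 cmH2O·s/L.
C = Vt/(Pplat − PEEP) = 565.0 / (12.7 − 4) = 565.0/8.7 = 64.943 mL/cmH2O.
τ = R × C = 10.966 × 0.06494 L/cmH2O = 0.7121 s.
Fraction remaining at end-expiration = e^(−Te/τ) = e^(−1.46/0.7121) = 0.1287 → 12.87%.

12.9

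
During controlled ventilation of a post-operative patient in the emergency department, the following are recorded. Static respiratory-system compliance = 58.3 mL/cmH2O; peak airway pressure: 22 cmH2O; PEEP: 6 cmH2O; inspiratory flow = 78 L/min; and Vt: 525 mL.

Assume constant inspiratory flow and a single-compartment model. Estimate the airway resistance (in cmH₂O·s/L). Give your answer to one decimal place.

5.4

Flow: 78 L/min ÷ 60 = 1.3 L/s.
Equation of motion (constant flow): PIP = Vt/C + R·V̇ + PEEP.
R·V̇ = PIP − Vt/C − PEEP = 22 − 525/58.3 − 6 = 22 − 9.005 − 6 = 6.995 cmH2O.
R = 6.995 / 1.3 = 5.381 cmH2O·s/L.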